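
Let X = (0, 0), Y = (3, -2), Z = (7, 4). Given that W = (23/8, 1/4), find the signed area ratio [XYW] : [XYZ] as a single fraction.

1/4

[XYZ] = ½·(0·(-2−4) + 3·(4−0) + 7·(0−(-2))) = ½·(0 + 12 + 14) = 13.
[XYW] = ½·(0·(-2−(1/4)) + 3·(1/4−0) + (23/8)·(0−(-2))) = ½·(0 + 3/4 + 23/4) = 13/4, so the ratio is (13/4)/13 = 1/4.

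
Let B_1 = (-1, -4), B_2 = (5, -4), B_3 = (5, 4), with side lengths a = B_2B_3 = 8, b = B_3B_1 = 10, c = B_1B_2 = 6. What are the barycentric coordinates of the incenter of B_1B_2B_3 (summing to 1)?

The incenter has barycentric coordinates proportional to the opposite side lengths: (8 : 10 : 6).
Normalizing by 8+10+6 = 24 gives (1/3, 5/12, 1/4).

(1/3, 5/12, 1/4)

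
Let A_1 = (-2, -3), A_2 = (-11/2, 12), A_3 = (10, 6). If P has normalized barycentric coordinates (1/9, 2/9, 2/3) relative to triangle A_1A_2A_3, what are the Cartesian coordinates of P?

P = (1/9)·A_1 + (2/9)·A_2 + (2/3)·A_3.
x-coordinate: (1/9)·(-2) + (2/9)·(-11/2) + (2/3)·10 = 47/9.
y-coordinate: (1/9)·(-3) + (2/9)·12 + (2/3)·6 = 19/3.

(47/9, 19/3)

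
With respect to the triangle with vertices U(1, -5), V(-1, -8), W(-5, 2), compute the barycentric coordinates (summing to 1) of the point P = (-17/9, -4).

Signed area of the reference triangle: [UVW] = ½·(1·(-8−2) + (-1)·(2−(-5)) + (-5)·(-5−(-8))) = ½·(-10 − 7 − 15) = -16.
[PVW] = ½·((-17/9)·(-8−2) + (-1)·(2−(-4)) + (-5)·(-4−(-8))) = ½·(170/9 − 6 − 20) = -32/9, so the U-coordinate is (-32/9)/(-16) = 2/9.
[UPW] = ½·(1·(-4−2) + (-17/9)·(2−(-5)) + (-5)·(-5−(-4))) = ½·(-6 − 119/9 + 5) = -64/9, so the V-coordinate is 4/9.
[UVP] = ½·(1·(-8−(-4)) + (-1)·(-4−(-5)) + (-17/9)·(-5−(-8))) = ½·(-4 − 1 − 17/3) = -16/3, so the W-coordinate is 1/3.
Check: 2/9 + 4/9 + 1/3 = 1.

(2/9, 4/9, 1/3)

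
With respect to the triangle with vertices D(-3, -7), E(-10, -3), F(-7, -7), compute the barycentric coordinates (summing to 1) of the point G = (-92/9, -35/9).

Signed area of the reference triangle: [DEF] = ½·((-3)·(-3−(-7)) + (-10)·(-7−(-7)) + (-7)·(-7−(-3))) = ½·(-12 + 0 + 28) = 8.
[GEF] = ½·((-92/9)·(-3−(-7)) + (-10)·(-7−(-35/9)) + (-7)·(-35/9−(-3))) = ½·(-368/9 + 280/9 + 56/9) = -16/9, so the D-coordinate is (-16/9)/8 = -2/9.
[DGF] = ½·((-3)·(-35/9−(-7)) + (-92/9)·(-7−(-7)) + (-7)·(-7−(-35/9))) = ½·(-28/3 + 0 + 196/9) = 56/9, so the E-coordinate is 7/9.
[DEG] = ½·((-3)·(-3−(-35/9)) + (-10)·(-35/9−(-7)) + (-92/9)·(-7−(-3))) = ½·(-8/3 − 280/9 + 368/9) = 32/9, so the F-coordinate is 4/9.
Check: -2/9 + 7/9 + 4/9 = 1.

(-2/9, 7/9, 4/9)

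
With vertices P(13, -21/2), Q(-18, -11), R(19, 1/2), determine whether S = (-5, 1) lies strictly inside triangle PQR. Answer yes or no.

Barycentric coordinates of S: (-589/676, 267/338, 731/676).
The three coordinates are negative, positive, positive; a point is interior exactly when all three are positive.

no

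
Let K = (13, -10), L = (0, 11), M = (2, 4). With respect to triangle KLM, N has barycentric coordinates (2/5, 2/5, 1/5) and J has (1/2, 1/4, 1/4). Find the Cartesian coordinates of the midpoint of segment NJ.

(63/10, -1/40)

Barycentric coordinates of the midpoint are the average: (9/20, 13/40, 9/40).
Converting: (9/20)·K + (13/40)·L + (9/40)·M = (63/10, -1/40).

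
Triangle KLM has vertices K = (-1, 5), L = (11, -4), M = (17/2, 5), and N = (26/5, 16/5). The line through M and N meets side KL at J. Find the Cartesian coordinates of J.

Barycentric coordinates of N with respect to KLM: (2/5, 1/5, 2/5).
On side KL the M-coordinate is zero; dropping N's M-weight 2/5 and renormalizing the remaining 2/5 : 1/5 gives weights 2/3, 1/3 on K, L.
J = (2/3)·(-1, 5) + (1/3)·(11, -4) = (3, 2).

(3, 2)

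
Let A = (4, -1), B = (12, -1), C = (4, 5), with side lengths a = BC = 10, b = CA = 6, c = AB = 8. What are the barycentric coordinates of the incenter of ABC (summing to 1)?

The incenter has barycentric coordinates proportional to the opposite side lengths: (10 : 6 : 8).
Normalizing by 10+6+8 = 24 gives (5/12, 1/4, 1/3).

(5/12, 1/4, 1/3)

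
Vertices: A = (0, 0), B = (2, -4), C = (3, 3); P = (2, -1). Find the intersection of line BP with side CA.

(2, 2)

Barycentric coordinates of P with respect to ABC: (1/6, 1/2, 1/3).
On side CA the B-coordinate is zero; dropping P's B-weight 1/2 and renormalizing the remaining 1/3 : 1/6 gives weights 2/3, 1/3 on C, A.
Q = (2/3)·(3, 3) + (1/3)·(0, 0) = (2, 2).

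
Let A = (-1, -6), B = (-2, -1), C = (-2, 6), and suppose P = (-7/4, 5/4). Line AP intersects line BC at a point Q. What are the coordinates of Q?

Barycentric coordinates of P with respect to ABC: (1/4, 1/4, 1/2).
On side BC the A-coordinate is zero; dropping P's A-weight 1/4 and renormalizing the remaining 1/4 : 1/2 gives weights 1/3, 2/3 on B, C.
Q = (1/3)·(-2, -1) + (2/3)·(-2, 6) = (-2, 11/3).

(-2, 11/3)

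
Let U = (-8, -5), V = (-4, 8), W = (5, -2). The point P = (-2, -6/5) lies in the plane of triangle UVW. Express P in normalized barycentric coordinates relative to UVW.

Signed area of the reference triangle: [UVW] = ½·((-8)·(8−(-2)) + (-4)·(-2−(-5)) + 5·(-5−8)) = ½·(-80 − 12 − 65) = -157/2.
[PVW] = ½·((-2)·(8−(-2)) + (-4)·(-2−(-6/5)) + 5·(-6/5−8)) = ½·(-20 + 16/5 − 46) = -157/5, so the U-coordinate is (-157/5)/(-157/2) = 2/5.
[UPW] = ½·((-8)·(-6/5−(-2)) + (-2)·(-2−(-5)) + 5·(-5−(-6/5))) = ½·(-32/5 − 6 − 19) = -157/10, so the V-coordinate is 1/5.
[UVP] = ½·((-8)·(8−(-6/5)) + (-4)·(-6/5−(-5)) + (-2)·(-5−8)) = ½·(-368/5 − 76/5 + 26) = -157/5, so the W-coordinate is 2/5.
Check: 2/5 + 1/5 + 2/5 = 1.

(2/5, 1/5, 2/5)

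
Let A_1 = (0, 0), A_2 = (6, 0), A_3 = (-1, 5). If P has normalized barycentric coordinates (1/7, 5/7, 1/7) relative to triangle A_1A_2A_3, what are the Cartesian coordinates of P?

(29/7, 5/7)

P = (1/7)·A_1 + (5/7)·A_2 + (1/7)·A_3.
x-coordinate: (1/7)·0 + (5/7)·6 + (1/7)·(-1) = 29/7.
y-coordinate: (1/7)·0 + (5/7)·0 + (1/7)·5 = 5/7.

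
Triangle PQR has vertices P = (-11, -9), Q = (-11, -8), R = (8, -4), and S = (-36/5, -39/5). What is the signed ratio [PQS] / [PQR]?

[PQR] = ½·((-11)·(-8−(-4)) + (-11)·(-4−(-9)) + 8·(-9−(-8))) = ½·(44 − 55 − 8) = -19/2.
[PQS] = ½·((-11)·(-8−(-39/5)) + (-11)·(-39/5−(-9)) + (-36/5)·(-9−(-8))) = ½·(11/5 − 66/5 + 36/5) = -19/10, so the ratio is (-19/10)/(-19/2) = 1/5.

1/5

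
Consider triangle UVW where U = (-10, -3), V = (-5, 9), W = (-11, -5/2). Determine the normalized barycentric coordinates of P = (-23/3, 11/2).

(-2/3, 2/3, 1)

Signed area of the reference triangle: [UVW] = ½·((-10)·(9−(-5/2)) + (-5)·(-5/2−(-3)) + (-11)·(-3−9)) = ½·(-115 − 5/2 + 132) = 29/4.
[PVW] = ½·((-23/3)·(9−(-5/2)) + (-5)·(-5/2−(11/2)) + (-11)·(11/2−9)) = ½·(-529/6 + 40 + 77/2) = -29/6, so the U-coordinate is (-29/6)/(29/4) = -2/3.
[UPW] = ½·((-10)·(11/2−(-5/2)) + (-23/3)·(-5/2−(-3)) + (-11)·(-3−(11/2))) = ½·(-80 − 23/6 + 187/2) = 29/6, so the V-coordinate is 2/3.
[UVP] = ½·((-10)·(9−(11/2)) + (-5)·(11/2−(-3)) + (-23/3)·(-3−9)) = ½·(-35 − 85/2 + 92) = 29/4, so the W-coordinate is 1.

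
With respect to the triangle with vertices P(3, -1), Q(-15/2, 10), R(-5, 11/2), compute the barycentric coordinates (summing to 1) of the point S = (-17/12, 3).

(1/2, 1/6, 1/3)

Signed area of the reference triangle: [PQR] = ½·(3·(10−(11/2)) + (-15/2)·(11/2−(-1)) + (-5)·(-1−10)) = ½·(27/2 − 195/4 + 55) = 79/8.
[SQR] = ½·((-17/12)·(10−(11/2)) + (-15/2)·(11/2−3) + (-5)·(3−10)) = ½·(-51/8 − 75/4 + 35) = 79/16, so the P-coordinate is (79/16)/(79/8) = 1/2.
[PSR] = ½·(3·(3−(11/2)) + (-17/12)·(11/2−(-1)) + (-5)·(-1−3)) = ½·(-15/2 − 221/24 + 20) = 79/48, so the Q-coordinate is 1/6.
[PQS] = ½·(3·(10−3) + (-15/2)·(3−(-1)) + (-17/12)·(-1−10)) = ½·(21 − 30 + 187/12) = 79/24, so the R-coordinate is 1/3.
Check: 1/2 + 1/6 + 1/3 = 1.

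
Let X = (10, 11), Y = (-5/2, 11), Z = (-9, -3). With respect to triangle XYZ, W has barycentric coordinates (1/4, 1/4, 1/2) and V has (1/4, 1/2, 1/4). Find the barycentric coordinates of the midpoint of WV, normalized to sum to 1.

(1/4, 3/8, 3/8)

Since both coordinate triples sum to 1, the midpoint's barycentrics are the componentwise average.
(1/4+1/4)/2 = 1/4; similarly 3/8 and 3/8.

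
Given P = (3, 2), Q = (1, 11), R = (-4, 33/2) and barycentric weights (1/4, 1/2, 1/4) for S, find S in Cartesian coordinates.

S = (1/4)·P + (1/2)·Q + (1/4)·R.
x-coordinate: (1/4)·3 + (1/2)·1 + (1/4)·(-4) = 1/4.
y-coordinate: (1/4)·2 + (1/2)·11 + (1/4)·(33/2) = 81/8.

(1/4, 81/8)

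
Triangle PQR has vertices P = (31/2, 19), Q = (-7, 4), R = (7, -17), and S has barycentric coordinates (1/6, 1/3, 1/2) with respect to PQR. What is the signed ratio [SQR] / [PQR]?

1/6

The signed ratio [SQR]/[PQR] equals the barycentric coordinate of S at vertex P, which is 1/6.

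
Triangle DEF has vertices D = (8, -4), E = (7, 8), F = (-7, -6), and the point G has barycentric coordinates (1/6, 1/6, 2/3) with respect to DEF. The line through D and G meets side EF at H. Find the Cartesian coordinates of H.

Line DG meets EF where the D-coordinate vanishes; zeroing G's D-weight and renormalizing leaves E, F-weights 1/6 : 2/3 → (1/5, 4/5).
So H = (1/5)·E + (4/5)·F = (-21/5, -16/5).

(-21/5, -16/5)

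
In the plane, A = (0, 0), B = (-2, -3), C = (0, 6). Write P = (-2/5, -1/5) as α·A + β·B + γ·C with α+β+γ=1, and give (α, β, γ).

Signed area of the reference triangle: [ABC] = ½·(0·(-3−6) + (-2)·(6−0) + 0·(0−(-3))) = ½·(0 − 12 + 0) = -6.
[PBC] = ½·((-2/5)·(-3−6) + (-2)·(6−(-1/5)) + 0·(-1/5−(-3))) = ½·(18/5 − 62/5 + 0) = -22/5, so the A-coordinate is (-22/5)/(-6) = 11/15.
[APC] = ½·(0·(-1/5−6) + (-2/5)·(6−0) + 0·(0−(-1/5))) = ½·(0 − 12/5 + 0) = -6/5, so the B-coordinate is 1/5.
[ABP] = ½·(0·(-3−(-1/5)) + (-2)·(-1/5−0) + (-2/5)·(0−(-3))) = ½·(0 + 2/5 − 6/5) = -2/5, so the C-coordinate is 1/15.

(11/15, 1/5, 1/15)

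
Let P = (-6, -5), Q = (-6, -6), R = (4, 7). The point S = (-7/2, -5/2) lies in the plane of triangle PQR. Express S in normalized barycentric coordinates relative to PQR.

Signed area of the reference triangle: [PQR] = ½·((-6)·(-6−7) + (-6)·(7−(-5)) + 4·(-5−(-6))) = ½·(78 − 72 + 4) = 5.
[SQR] = ½·((-7/2)·(-6−7) + (-6)·(7−(-5/2)) + 4·(-5/2−(-6))) = ½·(91/2 − 57 + 14) = 5/4, so the P-coordinate is (5/4)/5 = 1/4.
[PSR] = ½·((-6)·(-5/2−7) + (-7/2)·(7−(-5)) + 4·(-5−(-5/2))) = ½·(57 − 42 − 10) = 5/2, so the Q-coordinate is 1/2.
[PQS] = ½·((-6)·(-6−(-5/2)) + (-6)·(-5/2−(-5)) + (-7/2)·(-5−(-6))) = ½·(21 − 15 − 7/2) = 5/4, so the R-coordinate is 1/4.

(1/4, 1/2, 1/4)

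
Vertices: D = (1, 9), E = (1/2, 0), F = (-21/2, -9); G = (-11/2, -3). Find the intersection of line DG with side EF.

Barycentric coordinates of G with respect to DEF: (2/9, 2/9, 5/9).
On side EF the D-coordinate is zero; dropping G's D-weight 2/9 and renormalizing the remaining 2/9 : 5/9 gives weights 2/7, 5/7 on E, F.
H = (2/7)·(1/2, 0) + (5/7)·(-21/2, -9) = (-103/14, -45/7).

(-103/14, -45/7)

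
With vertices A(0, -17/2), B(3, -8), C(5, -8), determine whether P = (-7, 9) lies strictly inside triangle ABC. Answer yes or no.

no

Barycentric coordinates of P: (-34, 91, -56).
The three coordinates are negative, positive, negative; a point is interior exactly when all three are positive.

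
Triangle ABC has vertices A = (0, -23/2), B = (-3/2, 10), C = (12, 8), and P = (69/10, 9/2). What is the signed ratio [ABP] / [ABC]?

[ABC] = ½·(0·(10−8) + (-3/2)·(8−(-23/2)) + 12·(-23/2−10)) = ½·(0 − 117/4 − 258) = -1149/8.
[ABP] = ½·(0·(10−(9/2)) + (-3/2)·(9/2−(-23/2)) + (69/10)·(-23/2−10)) = ½·(0 − 24 − 2967/20) = -3447/40, so the ratio is (-3447/40)/(-1149/8) = 3/5.

3/5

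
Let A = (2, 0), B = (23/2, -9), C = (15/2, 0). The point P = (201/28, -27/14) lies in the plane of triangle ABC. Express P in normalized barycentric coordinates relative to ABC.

Signed area of the reference triangle: [ABC] = ½·(2·(-9−0) + (23/2)·(0−0) + (15/2)·(0−(-9))) = ½·(-18 + 0 + 135/2) = 99/4.
[PBC] = ½·((201/28)·(-9−0) + (23/2)·(0−(-27/14)) + (15/2)·(-27/14−(-9))) = ½·(-1809/28 + 621/28 + 1485/28) = 297/56, so the A-coordinate is (297/56)/(99/4) = 3/14.
[APC] = ½·(2·(-27/14−0) + (201/28)·(0−0) + (15/2)·(0−(-27/14))) = ½·(-27/7 + 0 + 405/28) = 297/56, so the B-coordinate is 3/14.
[ABP] = ½·(2·(-9−(-27/14)) + (23/2)·(-27/14−0) + (201/28)·(0−(-9))) = ½·(-99/7 − 621/28 + 1809/28) = 99/7, so the C-coordinate is 4/7.

(3/14, 3/14, 4/7)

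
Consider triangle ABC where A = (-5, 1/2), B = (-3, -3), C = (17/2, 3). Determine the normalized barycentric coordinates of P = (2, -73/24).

Signed area of the reference triangle: [ABC] = ½·((-5)·(-3−3) + (-3)·(3−(1/2)) + (17/2)·(1/2−(-3))) = ½·(30 − 15/2 + 119/4) = 209/8.
[PBC] = ½·(2·(-3−3) + (-3)·(3−(-73/24)) + (17/2)·(-73/24−(-3))) = ½·(-12 − 145/8 − 17/48) = -1463/96, so the A-coordinate is (-1463/96)/(209/8) = -7/12.
[APC] = ½·((-5)·(-73/24−3) + 2·(3−(1/2)) + (17/2)·(1/2−(-73/24))) = ½·(725/24 + 5 + 1445/48) = 1045/32, so the B-coordinate is 5/4.
[ABP] = ½·((-5)·(-3−(-73/24)) + (-3)·(-73/24−(1/2)) + 2·(1/2−(-3))) = ½·(-5/24 + 85/8 + 7) = 209/24, so the C-coordinate is 1/3.
Check: -7/12 + 5/4 + 1/3 = 1.

(-7/12, 5/4, 1/3)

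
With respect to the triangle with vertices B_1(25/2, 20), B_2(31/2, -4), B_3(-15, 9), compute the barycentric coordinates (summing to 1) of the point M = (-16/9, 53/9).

(1/9, 1/3, 5/9)

Signed area of the reference triangle: [B_1B_2B_3] = ½·((25/2)·(-4−9) + (31/2)·(9−20) + (-15)·(20−(-4))) = ½·(-325/2 − 341/2 − 360) = -693/2.
[MB_2B_3] = ½·((-16/9)·(-4−9) + (31/2)·(9−(53/9)) + (-15)·(53/9−(-4))) = ½·(208/9 + 434/9 − 445/3) = -77/2, so the B_1-coordinate is (-77/2)/(-693/2) = 1/9.
[B_1MB_3] = ½·((25/2)·(53/9−9) + (-16/9)·(9−20) + (-15)·(20−(53/9))) = ½·(-350/9 + 176/9 − 635/3) = -231/2, so the B_2-coordinate is 1/3.
[B_1B_2M] = ½·((25/2)·(-4−(53/9)) + (31/2)·(53/9−20) + (-16/9)·(20−(-4))) = ½·(-2225/18 − 3937/18 − 128/3) = -385/2, so the B_3-coordinate is 5/9.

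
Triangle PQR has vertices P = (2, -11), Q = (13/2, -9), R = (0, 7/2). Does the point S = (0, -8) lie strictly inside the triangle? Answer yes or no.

Barycentric coordinates of S: (299/277, -92/277, 70/277).
The three coordinates are positive, negative, positive; a point is interior exactly when all three are positive.

no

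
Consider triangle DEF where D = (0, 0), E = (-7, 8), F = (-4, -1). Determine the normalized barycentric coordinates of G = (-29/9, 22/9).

(4/9, 1/3, 2/9)

Signed area of the reference triangle: [DEF] = ½·(0·(8−(-1)) + (-7)·(-1−0) + (-4)·(0−8)) = ½·(0 + 7 + 32) = 39/2.
[GEF] = ½·((-29/9)·(8−(-1)) + (-7)·(-1−(22/9)) + (-4)·(22/9−8)) = ½·(-29 + 217/9 + 200/9) = 26/3, so the D-coordinate is (26/3)/(39/2) = 4/9.
[DGF] = ½·(0·(22/9−(-1)) + (-29/9)·(-1−0) + (-4)·(0−(22/9))) = ½·(0 + 29/9 + 88/9) = 13/2, so the E-coordinate is 1/3.
[DEG] = ½·(0·(8−(22/9)) + (-7)·(22/9−0) + (-29/9)·(0−8)) = ½·(0 − 154/9 + 232/9) = 13/3, so the F-coordinate is 2/9.
Check: 4/9 + 1/3 + 2/9 = 1.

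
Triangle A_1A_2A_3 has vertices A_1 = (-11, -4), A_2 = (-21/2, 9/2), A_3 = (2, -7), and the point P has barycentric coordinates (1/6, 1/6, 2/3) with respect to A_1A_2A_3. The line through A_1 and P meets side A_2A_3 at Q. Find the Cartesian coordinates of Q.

Line A_1P meets A_2A_3 where the A_1-coordinate vanishes; zeroing P's A_1-weight and renormalizing leaves A_2, A_3-weights 1/6 : 2/3 → (1/5, 4/5).
So Q = (1/5)·A_2 + (4/5)·A_3 = (-1/2, -47/10).

(-1/2, -47/10)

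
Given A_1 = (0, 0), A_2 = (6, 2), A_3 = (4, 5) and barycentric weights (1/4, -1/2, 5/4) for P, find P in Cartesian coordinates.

(2, 21/4)

P = (1/4)·A_1 + (-1/2)·A_2 + (5/4)·A_3.
x-coordinate: (1/4)·0 + (-1/2)·6 + (5/4)·4 = 2.
y-coordinate: (1/4)·0 + (-1/2)·2 + (5/4)·5 = 21/4.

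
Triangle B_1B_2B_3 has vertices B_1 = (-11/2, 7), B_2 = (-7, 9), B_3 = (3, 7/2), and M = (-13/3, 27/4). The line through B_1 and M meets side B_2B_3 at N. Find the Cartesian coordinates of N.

Barycentric coordinates of M with respect to B_1B_2B_3: (2/3, 1/6, 1/6).
On side B_2B_3 the B_1-coordinate is zero; dropping M's B_1-weight 2/3 and renormalizing the remaining 1/6 : 1/6 gives weights 1/2, 1/2 on B_2, B_3.
N = (1/2)·(-7, 9) + (1/2)·(3, 7/2) = (-2, 25/4).

(-2, 25/4)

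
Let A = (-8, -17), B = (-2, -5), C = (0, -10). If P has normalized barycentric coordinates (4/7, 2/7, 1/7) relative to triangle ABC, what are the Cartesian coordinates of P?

(-36/7, -88/7)

P = (4/7)·A + (2/7)·B + (1/7)·C.
x-coordinate: (4/7)·(-8) + (2/7)·(-2) + (1/7)·0 = -36/7.
y-coordinate: (4/7)·(-17) + (2/7)·(-5) + (1/7)·(-10) = -88/7.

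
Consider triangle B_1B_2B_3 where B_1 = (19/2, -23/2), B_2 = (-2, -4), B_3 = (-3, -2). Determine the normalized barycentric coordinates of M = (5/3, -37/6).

Signed area of the reference triangle: [B_1B_2B_3] = ½·((19/2)·(-4−(-2)) + (-2)·(-2−(-23/2)) + (-3)·(-23/2−(-4))) = ½·(-19 − 19 + 45/2) = -31/4.
[MB_2B_3] = ½·((5/3)·(-4−(-2)) + (-2)·(-2−(-37/6)) + (-3)·(-37/6−(-4))) = ½·(-10/3 − 25/3 + 13/2) = -31/12, so the B_1-coordinate is (-31/12)/(-31/4) = 1/3.
[B_1MB_3] = ½·((19/2)·(-37/6−(-2)) + (5/3)·(-2−(-23/2)) + (-3)·(-23/2−(-37/6))) = ½·(-475/12 + 95/6 + 16) = -31/8, so the B_2-coordinate is 1/2.
[B_1B_2M] = ½·((19/2)·(-4−(-37/6)) + (-2)·(-37/6−(-23/2)) + (5/3)·(-23/2−(-4))) = ½·(247/12 − 32/3 − 25/2) = -31/24, so the B_3-coordinate is 1/6.

(1/3, 1/2, 1/6)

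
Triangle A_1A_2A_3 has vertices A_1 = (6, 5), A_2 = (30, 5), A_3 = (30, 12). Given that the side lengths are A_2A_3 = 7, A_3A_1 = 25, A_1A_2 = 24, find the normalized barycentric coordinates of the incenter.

(1/8, 25/56, 3/7)

The incenter has barycentric coordinates proportional to the opposite side lengths: (7 : 25 : 24).
Normalizing by 7+25+24 = 56 gives (1/8, 25/56, 3/7).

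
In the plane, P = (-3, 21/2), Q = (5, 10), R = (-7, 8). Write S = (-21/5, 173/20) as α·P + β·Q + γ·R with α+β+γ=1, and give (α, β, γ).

Signed area of the reference triangle: [PQR] = ½·((-3)·(10−8) + 5·(8−(21/2)) + (-7)·(21/2−10)) = ½·(-6 − 25/2 − 7/2) = -11.
[SQR] = ½·((-21/5)·(10−8) + 5·(8−(173/20)) + (-7)·(173/20−10)) = ½·(-42/5 − 13/4 + 189/20) = -11/10, so the P-coordinate is (-11/10)/(-11) = 1/10.
[PSR] = ½·((-3)·(173/20−8) + (-21/5)·(8−(21/2)) + (-7)·(21/2−(173/20))) = ½·(-39/20 + 21/2 − 259/20) = -11/5, so the Q-coordinate is 1/5.
[PQS] = ½·((-3)·(10−(173/20)) + 5·(173/20−(21/2)) + (-21/5)·(21/2−10)) = ½·(-81/20 − 37/4 − 21/10) = -77/10, so the R-coordinate is 7/10.

(1/10, 1/5, 7/10)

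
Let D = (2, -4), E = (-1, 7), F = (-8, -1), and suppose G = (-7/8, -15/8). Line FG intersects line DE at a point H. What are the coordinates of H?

(3/2, -13/6)

Barycentric coordinates of G with respect to DEF: (5/8, 1/8, 1/4).
On side DE the F-coordinate is zero; dropping G's F-weight 1/4 and renormalizing the remaining 5/8 : 1/8 gives weights 5/6, 1/6 on D, E.
H = (5/6)·(2, -4) + (1/6)·(-1, 7) = (3/2, -13/6).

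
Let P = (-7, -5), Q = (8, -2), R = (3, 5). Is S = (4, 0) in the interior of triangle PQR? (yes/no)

Barycentric coordinates of S: (3/20, 1/2, 7/20).
The three coordinates are positive, positive, positive; a point is interior exactly when all three are positive.

yes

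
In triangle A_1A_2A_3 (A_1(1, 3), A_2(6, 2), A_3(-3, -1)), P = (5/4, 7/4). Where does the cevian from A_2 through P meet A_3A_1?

(-1/3, 5/3)

Barycentric coordinates of P with respect to A_1A_2A_3: (1/2, 1/4, 1/4).
On side A_3A_1 the A_2-coordinate is zero; dropping P's A_2-weight 1/4 and renormalizing the remaining 1/4 : 1/2 gives weights 1/3, 2/3 on A_3, A_1.
Q = (1/3)·(-3, -1) + (2/3)·(1, 3) = (-1/3, 5/3).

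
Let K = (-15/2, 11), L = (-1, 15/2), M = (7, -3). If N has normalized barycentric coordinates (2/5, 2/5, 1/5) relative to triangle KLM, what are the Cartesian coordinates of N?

(-2, 34/5)

N = (2/5)·K + (2/5)·L + (1/5)·M.
x-coordinate: (2/5)·(-15/2) + (2/5)·(-1) + (1/5)·7 = -2.
y-coordinate: (2/5)·11 + (2/5)·(15/2) + (1/5)·(-3) = 34/5.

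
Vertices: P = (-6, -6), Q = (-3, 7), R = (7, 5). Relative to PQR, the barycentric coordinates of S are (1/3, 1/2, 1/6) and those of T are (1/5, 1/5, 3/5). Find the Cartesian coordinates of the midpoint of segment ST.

Barycentric coordinates of the midpoint are the average: (4/15, 7/20, 23/60).
Converting: (4/15)·P + (7/20)·Q + (23/60)·R = (1/30, 83/30).

(1/30, 83/30)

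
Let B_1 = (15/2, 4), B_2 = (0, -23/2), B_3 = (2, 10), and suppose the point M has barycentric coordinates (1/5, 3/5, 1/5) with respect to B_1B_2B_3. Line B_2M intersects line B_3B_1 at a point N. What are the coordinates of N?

Line B_2M meets B_3B_1 where the B_2-coordinate vanishes; zeroing M's B_2-weight and renormalizing leaves B_3, B_1-weights 1/5 : 1/5 → (1/2, 1/2).
So N = (1/2)·B_3 + (1/2)·B_1 = (19/4, 7).

(19/4, 7)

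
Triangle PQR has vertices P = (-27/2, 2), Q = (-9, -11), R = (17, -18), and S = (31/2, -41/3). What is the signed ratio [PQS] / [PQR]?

[PQR] = ½·((-27/2)·(-11−(-18)) + (-9)·(-18−2) + 17·(2−(-11))) = ½·(-189/2 + 180 + 221) = 613/4.
[PQS] = ½·((-27/2)·(-11−(-41/3)) + (-9)·(-41/3−2) + (31/2)·(2−(-11))) = ½·(-36 + 141 + 403/2) = 613/4, so the ratio is (613/4)/(613/4) = 1.

1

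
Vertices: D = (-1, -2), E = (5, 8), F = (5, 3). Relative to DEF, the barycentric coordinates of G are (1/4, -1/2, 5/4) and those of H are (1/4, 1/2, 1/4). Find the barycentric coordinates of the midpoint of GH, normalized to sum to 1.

(1/4, 0, 3/4)

Since both coordinate triples sum to 1, the midpoint's barycentrics are the componentwise average.
(1/4+1/4)/2 = 1/4; similarly 0 and 3/4.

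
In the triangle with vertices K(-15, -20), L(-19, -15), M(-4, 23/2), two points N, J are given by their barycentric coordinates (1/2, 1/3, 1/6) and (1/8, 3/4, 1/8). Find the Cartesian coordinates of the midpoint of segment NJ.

(-249/16, -1219/96)

Barycentric coordinates of the midpoint are the average: (5/16, 13/24, 7/48).
Converting: (5/16)·K + (13/24)·L + (7/48)·M = (-249/16, -1219/96).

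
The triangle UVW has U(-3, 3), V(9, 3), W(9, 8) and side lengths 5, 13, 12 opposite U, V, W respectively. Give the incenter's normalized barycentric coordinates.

The incenter has barycentric coordinates proportional to the opposite side lengths: (5 : 13 : 12).
Normalizing by 5+13+12 = 30 gives (1/6, 13/30, 2/5).

(1/6, 13/30, 2/5)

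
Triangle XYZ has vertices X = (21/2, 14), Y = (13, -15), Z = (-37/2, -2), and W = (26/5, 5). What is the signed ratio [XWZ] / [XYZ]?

[XYZ] = ½·((21/2)·(-15−(-2)) + 13·(-2−14) + (-37/2)·(14−(-15))) = ½·(-273/2 − 208 − 1073/2) = -881/2.
[XWZ] = ½·((21/2)·(5−(-2)) + (26/5)·(-2−14) + (-37/2)·(14−5)) = ½·(147/2 − 416/5 − 333/2) = -881/10, so the ratio is (-881/10)/(-881/2) = 1/5.

1/5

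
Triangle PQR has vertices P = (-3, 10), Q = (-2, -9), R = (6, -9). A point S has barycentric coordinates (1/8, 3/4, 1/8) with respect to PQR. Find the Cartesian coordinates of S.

S = (1/8)·P + (3/4)·Q + (1/8)·R.
x-coordinate: (1/8)·(-3) + (3/4)·(-2) + (1/8)·6 = -9/8.
y-coordinate: (1/8)·10 + (3/4)·(-9) + (1/8)·(-9) = -53/8.

(-9/8, -53/8)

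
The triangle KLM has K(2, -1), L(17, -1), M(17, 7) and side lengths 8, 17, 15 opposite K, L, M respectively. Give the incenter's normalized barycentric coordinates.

(1/5, 17/40, 3/8)

The incenter has barycentric coordinates proportional to the opposite side lengths: (8 : 17 : 15).
Normalizing by 8+17+15 = 40 gives (1/5, 17/40, 3/8).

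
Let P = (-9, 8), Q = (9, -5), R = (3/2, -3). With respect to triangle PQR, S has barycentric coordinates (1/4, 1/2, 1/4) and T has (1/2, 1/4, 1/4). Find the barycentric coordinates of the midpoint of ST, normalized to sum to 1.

Since both coordinate triples sum to 1, the midpoint's barycentrics are the componentwise average.
(1/4+1/2)/2 = 3/8; similarly 3/8 and 1/4.

(3/8, 3/8, 1/4)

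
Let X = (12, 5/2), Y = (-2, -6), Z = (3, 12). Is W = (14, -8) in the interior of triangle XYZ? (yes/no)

Barycentric coordinates of W: (596/419, 151/419, -328/419).
The three coordinates are positive, positive, negative; a point is interior exactly when all three are positive.

no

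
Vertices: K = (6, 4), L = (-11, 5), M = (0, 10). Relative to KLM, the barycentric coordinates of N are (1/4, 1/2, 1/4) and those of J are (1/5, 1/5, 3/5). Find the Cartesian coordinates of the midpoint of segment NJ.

Barycentric coordinates of the midpoint are the average: (9/40, 7/20, 17/40).
Converting: (9/40)·K + (7/20)·L + (17/40)·M = (-5/2, 69/10).

(-5/2, 69/10)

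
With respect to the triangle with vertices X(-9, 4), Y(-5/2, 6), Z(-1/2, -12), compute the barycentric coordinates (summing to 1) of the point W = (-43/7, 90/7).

(3/7, 1, -3/7)

Signed area of the reference triangle: [XYZ] = ½·((-9)·(6−(-12)) + (-5/2)·(-12−4) + (-1/2)·(4−6)) = ½·(-162 + 40 + 1) = -121/2.
[WYZ] = ½·((-43/7)·(6−(-12)) + (-5/2)·(-12−(90/7)) + (-1/2)·(90/7−6)) = ½·(-774/7 + 435/7 − 24/7) = -363/14, so the X-coordinate is (-363/14)/(-121/2) = 3/7.
[XWZ] = ½·((-9)·(90/7−(-12)) + (-43/7)·(-12−4) + (-1/2)·(4−(90/7))) = ½·(-1566/7 + 688/7 + 31/7) = -121/2, so the Y-coordinate is 1.
[XYW] = ½·((-9)·(6−(90/7)) + (-5/2)·(90/7−4) + (-43/7)·(4−6)) = ½·(432/7 − 155/7 + 86/7) = 363/14, so the Z-coordinate is -3/7.
Check: 3/7 + 1 − 3/7 = 1.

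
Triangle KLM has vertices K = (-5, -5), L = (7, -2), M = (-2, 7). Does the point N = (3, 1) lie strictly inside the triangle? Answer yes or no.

yes

Barycentric coordinates of N: (1/15, 26/45, 16/45).
The three coordinates are positive, positive, positive; a point is interior exactly when all three are positive.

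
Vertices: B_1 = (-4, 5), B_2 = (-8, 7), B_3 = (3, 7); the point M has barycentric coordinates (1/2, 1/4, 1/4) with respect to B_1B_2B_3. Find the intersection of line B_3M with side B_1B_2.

Line B_3M meets B_1B_2 where the B_3-coordinate vanishes; zeroing M's B_3-weight and renormalizing leaves B_1, B_2-weights 1/2 : 1/4 → (2/3, 1/3).
So N = (2/3)·B_1 + (1/3)·B_2 = (-16/3, 17/3).

(-16/3, 17/3)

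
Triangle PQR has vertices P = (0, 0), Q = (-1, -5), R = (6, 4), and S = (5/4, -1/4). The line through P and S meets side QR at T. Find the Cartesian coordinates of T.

Barycentric coordinates of S with respect to PQR: (1/2, 1/4, 1/4).
On side QR the P-coordinate is zero; dropping S's P-weight 1/2 and renormalizing the remaining 1/4 : 1/4 gives weights 1/2, 1/2 on Q, R.
T = (1/2)·(-1, -5) + (1/2)·(6, 4) = (5/2, -1/2).

(5/2, -1/2)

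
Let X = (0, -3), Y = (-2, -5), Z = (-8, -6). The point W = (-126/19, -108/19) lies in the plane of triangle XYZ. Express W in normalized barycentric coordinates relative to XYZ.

(1/19, 3/19, 15/19)

Signed area of the reference triangle: [XYZ] = ½·(0·(-5−(-6)) + (-2)·(-6−(-3)) + (-8)·(-3−(-5))) = ½·(0 + 6 − 16) = -5.
[WYZ] = ½·((-126/19)·(-5−(-6)) + (-2)·(-6−(-108/19)) + (-8)·(-108/19−(-5))) = ½·(-126/19 + 12/19 + 104/19) = -5/19, so the X-coordinate is (-5/19)/(-5) = 1/19.
[XWZ] = ½·(0·(-108/19−(-6)) + (-126/19)·(-6−(-3)) + (-8)·(-3−(-108/19))) = ½·(0 + 378/19 − 408/19) = -15/19, so the Y-coordinate is 3/19.
[XYW] = ½·(0·(-5−(-108/19)) + (-2)·(-108/19−(-3)) + (-126/19)·(-3−(-5))) = ½·(0 + 102/19 − 252/19) = -75/19, so the Z-coordinate is 15/19.
Check: 1/19 + 3/19 + 15/19 = 1.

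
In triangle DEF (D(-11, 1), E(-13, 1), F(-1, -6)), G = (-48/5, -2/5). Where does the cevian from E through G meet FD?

(-57/7, -1)

Barycentric coordinates of G with respect to DEF: (1/2, 3/10, 1/5).
On side FD the E-coordinate is zero; dropping G's E-weight 3/10 and renormalizing the remaining 1/5 : 1/2 gives weights 2/7, 5/7 on F, D.
H = (2/7)·(-1, -6) + (5/7)·(-11, 1) = (-57/7, -1).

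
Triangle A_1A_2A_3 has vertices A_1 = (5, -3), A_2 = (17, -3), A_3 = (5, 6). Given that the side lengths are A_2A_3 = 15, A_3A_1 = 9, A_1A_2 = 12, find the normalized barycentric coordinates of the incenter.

The incenter has barycentric coordinates proportional to the opposite side lengths: (15 : 9 : 12).
Normalizing by 15+9+12 = 36 gives (5/12, 1/4, 1/3).

(5/12, 1/4, 1/3)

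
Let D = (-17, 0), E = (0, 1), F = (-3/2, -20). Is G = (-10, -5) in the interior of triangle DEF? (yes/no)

Barycentric coordinates of G: (134/237, 125/711, 184/711).
The three coordinates are positive, positive, positive; a point is interior exactly when all three are positive.

yes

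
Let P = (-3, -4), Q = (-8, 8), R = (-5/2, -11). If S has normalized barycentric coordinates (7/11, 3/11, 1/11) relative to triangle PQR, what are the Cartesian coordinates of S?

S = (7/11)·P + (3/11)·Q + (1/11)·R.
x-coordinate: (7/11)·(-3) + (3/11)·(-8) + (1/11)·(-5/2) = -95/22.
y-coordinate: (7/11)·(-4) + (3/11)·8 + (1/11)·(-11) = -15/11.

(-95/22, -15/11)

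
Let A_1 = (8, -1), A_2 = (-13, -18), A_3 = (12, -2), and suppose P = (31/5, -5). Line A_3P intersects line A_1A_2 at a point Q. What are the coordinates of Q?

Barycentric coordinates of P with respect to A_1A_2A_3: (1/5, 1/5, 3/5).
On side A_1A_2 the A_3-coordinate is zero; dropping P's A_3-weight 3/5 and renormalizing the remaining 1/5 : 1/5 gives weights 1/2, 1/2 on A_1, A_2.
Q = (1/2)·(8, -1) + (1/2)·(-13, -18) = (-5/2, -19/2).

(-5/2, -19/2)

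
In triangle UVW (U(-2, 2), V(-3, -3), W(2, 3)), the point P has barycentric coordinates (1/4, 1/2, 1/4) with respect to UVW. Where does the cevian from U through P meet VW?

Line UP meets VW where the U-coordinate vanishes; zeroing P's U-weight and renormalizing leaves V, W-weights 1/2 : 1/4 → (2/3, 1/3).
So Q = (2/3)·V + (1/3)·W = (-4/3, -1).

(-4/3, -1)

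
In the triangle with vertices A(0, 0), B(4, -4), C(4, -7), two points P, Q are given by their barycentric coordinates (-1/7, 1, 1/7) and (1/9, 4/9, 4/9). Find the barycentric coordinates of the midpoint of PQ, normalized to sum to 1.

(-1/63, 13/18, 37/126)

Since both coordinate triples sum to 1, the midpoint's barycentrics are the componentwise average.
(-1/7+1/9)/2 = -1/63; similarly 13/18 and 37/126.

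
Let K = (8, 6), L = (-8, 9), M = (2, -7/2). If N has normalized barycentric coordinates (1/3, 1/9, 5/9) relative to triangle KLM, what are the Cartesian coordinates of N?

N = (1/3)·K + (1/9)·L + (5/9)·M.
x-coordinate: (1/3)·8 + (1/9)·(-8) + (5/9)·2 = 26/9.
y-coordinate: (1/3)·6 + (1/9)·9 + (5/9)·(-7/2) = 19/18.

(26/9, 19/18)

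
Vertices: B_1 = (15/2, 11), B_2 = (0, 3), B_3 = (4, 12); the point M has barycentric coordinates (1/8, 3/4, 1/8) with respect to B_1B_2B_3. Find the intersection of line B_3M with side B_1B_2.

(15/14, 29/7)

Line B_3M meets B_1B_2 where the B_3-coordinate vanishes; zeroing M's B_3-weight and renormalizing leaves B_1, B_2-weights 1/8 : 3/4 → (1/7, 6/7).
So N = (1/7)·B_1 + (6/7)·B_2 = (15/14, 29/7).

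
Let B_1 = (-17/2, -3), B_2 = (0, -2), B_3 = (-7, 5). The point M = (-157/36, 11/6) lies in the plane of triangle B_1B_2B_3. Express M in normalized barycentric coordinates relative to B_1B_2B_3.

Signed area of the reference triangle: [B_1B_2B_3] = ½·((-17/2)·(-2−5) + 0·(5−(-3)) + (-7)·(-3−(-2))) = ½·(119/2 + 0 + 7) = 133/4.
[MB_2B_3] = ½·((-157/36)·(-2−5) + 0·(5−(11/6)) + (-7)·(11/6−(-2))) = ½·(1099/36 + 0 − 161/6) = 133/72, so the B_1-coordinate is (133/72)/(133/4) = 1/18.
[B_1MB_3] = ½·((-17/2)·(11/6−5) + (-157/36)·(5−(-3)) + (-7)·(-3−(11/6))) = ½·(323/12 − 314/9 + 203/6) = 931/72, so the B_2-coordinate is 7/18.
[B_1B_2M] = ½·((-17/2)·(-2−(11/6)) + 0·(11/6−(-3)) + (-157/36)·(-3−(-2))) = ½·(391/12 + 0 + 157/36) = 665/36, so the B_3-coordinate is 5/9.
Check: 1/18 + 7/18 + 5/9 = 1.

(1/18, 7/18, 5/9)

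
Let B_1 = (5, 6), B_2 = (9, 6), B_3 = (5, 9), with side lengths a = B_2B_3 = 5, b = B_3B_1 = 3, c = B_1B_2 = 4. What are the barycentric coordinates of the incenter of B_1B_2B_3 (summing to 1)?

(5/12, 1/4, 1/3)

The incenter has barycentric coordinates proportional to the opposite side lengths: (5 : 3 : 4).
Normalizing by 5+3+4 = 12 gives (5/12, 1/4, 1/3).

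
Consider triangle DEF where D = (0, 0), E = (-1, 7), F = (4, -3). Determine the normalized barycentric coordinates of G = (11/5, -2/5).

(1/5, 1/5, 3/5)

Signed area of the reference triangle: [DEF] = ½·(0·(7−(-3)) + (-1)·(-3−0) + 4·(0−7)) = ½·(0 + 3 − 28) = -25/2.
[GEF] = ½·((11/5)·(7−(-3)) + (-1)·(-3−(-2/5)) + 4·(-2/5−7)) = ½·(22 + 13/5 − 148/5) = -5/2, so the D-coordinate is (-5/2)/(-25/2) = 1/5.
[DGF] = ½·(0·(-2/5−(-3)) + (11/5)·(-3−0) + 4·(0−(-2/5))) = ½·(0 − 33/5 + 8/5) = -5/2, so the E-coordinate is 1/5.
[DEG] = ½·(0·(7−(-2/5)) + (-1)·(-2/5−0) + (11/5)·(0−7)) = ½·(0 + 2/5 − 77/5) = -15/2, so the F-coordinate is 3/5.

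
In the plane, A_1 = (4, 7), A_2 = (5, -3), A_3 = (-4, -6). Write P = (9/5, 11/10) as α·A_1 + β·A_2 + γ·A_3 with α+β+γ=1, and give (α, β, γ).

Signed area of the reference triangle: [A_1A_2A_3] = ½·(4·(-3−(-6)) + 5·(-6−7) + (-4)·(7−(-3))) = ½·(12 − 65 − 40) = -93/2.
[PA_2A_3] = ½·((9/5)·(-3−(-6)) + 5·(-6−(11/10)) + (-4)·(11/10−(-3))) = ½·(27/5 − 71/2 − 82/5) = -93/4, so the A_1-coordinate is (-93/4)/(-93/2) = 1/2.
[A_1PA_3] = ½·(4·(11/10−(-6)) + (9/5)·(-6−7) + (-4)·(7−(11/10))) = ½·(142/5 − 117/5 − 118/5) = -93/10, so the A_2-coordinate is 1/5.
[A_1A_2P] = ½·(4·(-3−(11/10)) + 5·(11/10−7) + (9/5)·(7−(-3))) = ½·(-82/5 − 59/2 + 18) = -279/20, so the A_3-coordinate is 3/10.

(1/2, 1/5, 3/10)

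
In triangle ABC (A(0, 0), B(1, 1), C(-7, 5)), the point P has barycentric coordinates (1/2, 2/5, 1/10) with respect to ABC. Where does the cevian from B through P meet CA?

Line BP meets CA where the B-coordinate vanishes; zeroing P's B-weight and renormalizing leaves C, A-weights 1/10 : 1/2 → (1/6, 5/6).
So Q = (1/6)·C + (5/6)·A = (-7/6, 5/6).

(-7/6, 5/6)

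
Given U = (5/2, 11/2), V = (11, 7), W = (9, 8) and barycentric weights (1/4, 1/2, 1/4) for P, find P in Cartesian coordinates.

P = (1/4)·U + (1/2)·V + (1/4)·W.
x-coordinate: (1/4)·(5/2) + (1/2)·11 + (1/4)·9 = 67/8.
y-coordinate: (1/4)·(11/2) + (1/2)·7 + (1/4)·8 = 55/8.

(67/8, 55/8)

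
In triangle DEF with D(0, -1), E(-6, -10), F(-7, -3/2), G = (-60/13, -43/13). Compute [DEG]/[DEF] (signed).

[DEF] = ½·(0·(-10−(-3/2)) + (-6)·(-3/2−(-1)) + (-7)·(-1−(-10))) = ½·(0 + 3 − 63) = -30.
[DEG] = ½·(0·(-10−(-43/13)) + (-6)·(-43/13−(-1)) + (-60/13)·(-1−(-10))) = ½·(0 + 180/13 − 540/13) = -180/13, so the ratio is (-180/13)/(-30) = 6/13.

6/13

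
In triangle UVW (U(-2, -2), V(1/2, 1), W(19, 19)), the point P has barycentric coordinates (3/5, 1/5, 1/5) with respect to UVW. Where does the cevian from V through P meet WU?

(13/4, 13/4)

Line VP meets WU where the V-coordinate vanishes; zeroing P's V-weight and renormalizing leaves W, U-weights 1/5 : 3/5 → (1/4, 3/4).
So Q = (1/4)·W + (3/4)·U = (13/4, 13/4).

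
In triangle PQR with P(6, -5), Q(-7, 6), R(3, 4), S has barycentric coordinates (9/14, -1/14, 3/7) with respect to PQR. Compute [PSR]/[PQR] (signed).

-1/14

The signed ratio [PSR]/[PQR] equals the barycentric coordinate of S at vertex Q, which is -1/14.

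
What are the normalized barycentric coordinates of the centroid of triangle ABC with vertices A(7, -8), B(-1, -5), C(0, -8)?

(1/3, 1/3, 1/3)

The centroid is the average of the vertices, so each weight is 1/3.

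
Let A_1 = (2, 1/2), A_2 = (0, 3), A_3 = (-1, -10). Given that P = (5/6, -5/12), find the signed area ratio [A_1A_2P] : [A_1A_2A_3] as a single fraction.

1/6

[A_1A_2A_3] = ½·(2·(3−(-10)) + 0·(-10−(1/2)) + (-1)·(1/2−3)) = ½·(26 + 0 + 5/2) = 57/4.
[A_1A_2P] = ½·(2·(3−(-5/12)) + 0·(-5/12−(1/2)) + (5/6)·(1/2−3)) = ½·(41/6 + 0 − 25/12) = 19/8, so the ratio is (19/8)/(57/4) = 1/6.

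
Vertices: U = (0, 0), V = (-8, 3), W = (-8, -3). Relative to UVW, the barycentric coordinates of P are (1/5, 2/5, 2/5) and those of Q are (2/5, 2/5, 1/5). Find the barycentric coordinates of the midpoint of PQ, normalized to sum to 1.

Since both coordinate triples sum to 1, the midpoint's barycentrics are the componentwise average.
(1/5+2/5)/2 = 3/10; similarly 2/5 and 3/10.

(3/10, 2/5, 3/10)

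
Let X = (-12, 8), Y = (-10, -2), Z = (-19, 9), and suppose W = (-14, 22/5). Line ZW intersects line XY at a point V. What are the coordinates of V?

(-32/3, 4/3)

Barycentric coordinates of W with respect to XYZ: (1/5, 2/5, 2/5).
On side XY the Z-coordinate is zero; dropping W's Z-weight 2/5 and renormalizing the remaining 1/5 : 2/5 gives weights 1/3, 2/3 on X, Y.
V = (1/3)·(-12, 8) + (2/3)·(-10, -2) = (-32/3, 4/3).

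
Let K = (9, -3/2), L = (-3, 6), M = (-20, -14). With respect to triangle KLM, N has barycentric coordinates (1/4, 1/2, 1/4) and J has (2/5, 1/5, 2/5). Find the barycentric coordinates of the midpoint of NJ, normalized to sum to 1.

(13/40, 7/20, 13/40)

Since both coordinate triples sum to 1, the midpoint's barycentrics are the componentwise average.
(1/4+2/5)/2 = 13/40; similarly 7/20 and 13/40.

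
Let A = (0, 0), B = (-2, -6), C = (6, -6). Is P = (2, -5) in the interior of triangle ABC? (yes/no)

yes

Barycentric coordinates of P: (1/6, 3/8, 11/24).
The three coordinates are positive, positive, positive; a point is interior exactly when all three are positive.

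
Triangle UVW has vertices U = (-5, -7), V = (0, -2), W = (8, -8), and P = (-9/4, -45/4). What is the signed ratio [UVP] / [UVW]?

[UVW] = ½·((-5)·(-2−(-8)) + 0·(-8−(-7)) + 8·(-7−(-2))) = ½·(-30 + 0 − 40) = -35.
[UVP] = ½·((-5)·(-2−(-45/4)) + 0·(-45/4−(-7)) + (-9/4)·(-7−(-2))) = ½·(-185/4 + 0 + 45/4) = -35/2, so the ratio is (-35/2)/(-35) = 1/2.

1/2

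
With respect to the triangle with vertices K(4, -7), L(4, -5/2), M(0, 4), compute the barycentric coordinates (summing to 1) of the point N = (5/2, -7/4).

Signed area of the reference triangle: [KLM] = ½·(4·(-5/2−4) + 4·(4−(-7)) + 0·(-7−(-5/2))) = ½·(-26 + 44 + 0) = 9.
[NLM] = ½·((5/2)·(-5/2−4) + 4·(4−(-7/4)) + 0·(-7/4−(-5/2))) = ½·(-65/4 + 23 + 0) = 27/8, so the K-coordinate is (27/8)/9 = 3/8.
[KNM] = ½·(4·(-7/4−4) + (5/2)·(4−(-7)) + 0·(-7−(-7/4))) = ½·(-23 + 55/2 + 0) = 9/4, so the L-coordinate is 1/4.
[KLN] = ½·(4·(-5/2−(-7/4)) + 4·(-7/4−(-7)) + (5/2)·(-7−(-5/2))) = ½·(-3 + 21 − 45/4) = 27/8, so the M-coordinate is 3/8.
Check: 3/8 + 1/4 + 3/8 = 1.

(3/8, 1/4, 3/8)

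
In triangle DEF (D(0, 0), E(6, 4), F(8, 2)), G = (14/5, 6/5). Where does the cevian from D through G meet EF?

(7, 3)

Barycentric coordinates of G with respect to DEF: (3/5, 1/5, 1/5).
On side EF the D-coordinate is zero; dropping G's D-weight 3/5 and renormalizing the remaining 1/5 : 1/5 gives weights 1/2, 1/2 on E, F.
H = (1/2)·(6, 4) + (1/2)·(8, 2) = (7, 3).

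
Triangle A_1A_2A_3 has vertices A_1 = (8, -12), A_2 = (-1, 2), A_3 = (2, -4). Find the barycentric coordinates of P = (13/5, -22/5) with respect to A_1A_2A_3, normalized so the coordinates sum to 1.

(1/5, 1/5, 3/5)

Signed area of the reference triangle: [A_1A_2A_3] = ½·(8·(2−(-4)) + (-1)·(-4−(-12)) + 2·(-12−2)) = ½·(48 − 8 − 28) = 6.
[PA_2A_3] = ½·((13/5)·(2−(-4)) + (-1)·(-4−(-22/5)) + 2·(-22/5−2)) = ½·(78/5 − 2/5 − 64/5) = 6/5, so the A_1-coordinate is (6/5)/6 = 1/5.
[A_1PA_3] = ½·(8·(-22/5−(-4)) + (13/5)·(-4−(-12)) + 2·(-12−(-22/5))) = ½·(-16/5 + 104/5 − 76/5) = 6/5, so the A_2-coordinate is 1/5.
[A_1A_2P] = ½·(8·(2−(-22/5)) + (-1)·(-22/5−(-12)) + (13/5)·(-12−2)) = ½·(256/5 − 38/5 − 182/5) = 18/5, so the A_3-coordinate is 3/5.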